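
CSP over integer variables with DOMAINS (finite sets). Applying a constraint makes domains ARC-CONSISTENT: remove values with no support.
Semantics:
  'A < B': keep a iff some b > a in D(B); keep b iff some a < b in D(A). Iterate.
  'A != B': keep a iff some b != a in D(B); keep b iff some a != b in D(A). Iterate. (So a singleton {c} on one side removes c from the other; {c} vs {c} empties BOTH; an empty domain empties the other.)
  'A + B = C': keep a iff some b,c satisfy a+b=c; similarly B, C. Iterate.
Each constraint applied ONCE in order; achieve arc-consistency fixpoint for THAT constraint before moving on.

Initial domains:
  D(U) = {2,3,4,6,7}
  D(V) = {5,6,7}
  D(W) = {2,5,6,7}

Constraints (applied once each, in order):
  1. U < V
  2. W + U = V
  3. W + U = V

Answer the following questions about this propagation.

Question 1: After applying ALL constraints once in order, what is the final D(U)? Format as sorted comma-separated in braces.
Constraint 1 (U < V) on D(U)={2,3,4,6,7} D(V)={5,6,7}: U {2,3,4,6,7}->{2,3,4,6}
Constraint 2 (W + U = V) on D(W)={2,5,6,7} D(U)={2,3,4,6} D(V)={5,6,7}: W {2,5,6,7}->{2,5}; U {2,3,4,6}->{2,3,4}
Constraint 3 (W + U = V) on D(W)={2,5} D(U)={2,3,4} D(V)={5,6,7}: no change
So after all 3 constraints: D(U) = {2,3,4}

Answer: {2,3,4}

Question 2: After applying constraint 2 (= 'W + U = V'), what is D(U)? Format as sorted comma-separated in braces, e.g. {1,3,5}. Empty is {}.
Answer: {2,3,4}

Derivation:
Constraint 1 (U < V) on D(U)={2,3,4,6,7} D(V)={5,6,7}: U {2,3,4,6,7}->{2,3,4,6}
Constraint 2 (W + U = V) on D(W)={2,5,6,7} D(U)={2,3,4,6} D(V)={5,6,7}: W {2,5,6,7}->{2,5}; U {2,3,4,6}->{2,3,4}
So after constraint 2: D(U) = {2,3,4}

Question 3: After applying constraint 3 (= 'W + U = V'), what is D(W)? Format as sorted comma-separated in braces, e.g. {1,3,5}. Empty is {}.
Constraint 1 (U < V) on D(U)={2,3,4,6,7} D(V)={5,6,7}: U {2,3,4,6,7}->{2,3,4,6}
Constraint 2 (W + U = V) on D(W)={2,5,6,7} D(U)={2,3,4,6} D(V)={5,6,7}: W {2,5,6,7}->{2,5}; U {2,3,4,6}->{2,3,4}
Constraint 3 (W + U = V) on D(W)={2,5} D(U)={2,3,4} D(V)={5,6,7}: no change
So after constraint 3: D(W) = {2,5}

Answer: {2,5}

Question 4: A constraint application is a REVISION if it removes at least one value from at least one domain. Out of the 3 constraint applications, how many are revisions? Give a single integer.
Answer: 2

Derivation:
Constraint 1 (U < V) on D(U)={2,3,4,6,7} D(V)={5,6,7}: U {2,3,4,6,7}->{2,3,4,6} => REVISION
Constraint 2 (W + U = V) on D(W)={2,5,6,7} D(U)={2,3,4,6} D(V)={5,6,7}: W {2,5,6,7}->{2,5}; U {2,3,4,6}->{2,3,4} => REVISION
Constraint 3 (W + U = V) on D(W)={2,5} D(U)={2,3,4} D(V)={5,6,7}: no change => not a revision
Total revisions = 2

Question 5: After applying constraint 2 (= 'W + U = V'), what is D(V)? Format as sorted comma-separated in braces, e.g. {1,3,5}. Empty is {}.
Constraint 1 (U < V) on D(U)={2,3,4,6,7} D(V)={5,6,7}: U {2,3,4,6,7}->{2,3,4,6}
Constraint 2 (W + U = V) on D(W)={2,5,6,7} D(U)={2,3,4,6} D(V)={5,6,7}: W {2,5,6,7}->{2,5}; U {2,3,4,6}->{2,3,4}
So after constraint 2: D(V) = {5,6,7}

Answer: {5,6,7}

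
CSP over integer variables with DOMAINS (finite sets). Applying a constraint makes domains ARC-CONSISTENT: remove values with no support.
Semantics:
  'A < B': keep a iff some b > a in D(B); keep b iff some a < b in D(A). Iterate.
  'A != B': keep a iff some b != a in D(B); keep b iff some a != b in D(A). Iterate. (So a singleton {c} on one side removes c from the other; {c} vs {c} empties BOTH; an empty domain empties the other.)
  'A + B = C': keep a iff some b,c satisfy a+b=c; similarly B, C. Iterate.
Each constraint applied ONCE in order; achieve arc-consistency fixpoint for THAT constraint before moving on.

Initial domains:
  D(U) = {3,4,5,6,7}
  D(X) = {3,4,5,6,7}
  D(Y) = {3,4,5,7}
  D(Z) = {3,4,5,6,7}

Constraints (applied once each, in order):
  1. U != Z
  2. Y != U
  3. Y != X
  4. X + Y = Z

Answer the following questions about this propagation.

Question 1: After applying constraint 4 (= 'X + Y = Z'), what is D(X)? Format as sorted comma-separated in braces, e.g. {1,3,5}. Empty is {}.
Constraint 1 (U != Z) on D(U)={3,4,5,6,7} D(Z)={3,4,5,6,7}: no change
Constraint 2 (Y != U) on D(Y)={3,4,5,7} D(U)={3,4,5,6,7}: no change
Constraint 3 (Y != X) on D(Y)={3,4,5,7} D(X)={3,4,5,6,7}: no change
Constraint 4 (X + Y = Z) on D(X)={3,4,5,6,7} D(Y)={3,4,5,7} D(Z)={3,4,5,6,7}: X {3,4,5,6,7}->{3,4}; Y {3,4,5,7}->{3,4}; Z {3,4,5,6,7}->{6,7}
So after constraint 4: D(X) = {3,4}

Answer: {3,4}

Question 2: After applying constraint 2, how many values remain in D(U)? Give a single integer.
Answer: 5

Derivation:
Constraint 1 (U != Z) on D(U)={3,4,5,6,7} D(Z)={3,4,5,6,7}: no change
Constraint 2 (Y != U) on D(Y)={3,4,5,7} D(U)={3,4,5,6,7}: no change
So after constraint 2: D(U)={3,4,5,6,7}, size = 5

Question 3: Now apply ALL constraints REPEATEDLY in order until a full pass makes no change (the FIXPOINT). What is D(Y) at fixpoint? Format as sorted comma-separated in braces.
pass 0 (initial): D(Y)={3,4,5,7}
pass 1: X {3,4,5,6,7}->{3,4}; Y {3,4,5,7}->{3,4}; Z {3,4,5,6,7}->{6,7}
pass 2: no change
Fixpoint after 2 passes: D(Y) = {3,4}

Answer: {3,4}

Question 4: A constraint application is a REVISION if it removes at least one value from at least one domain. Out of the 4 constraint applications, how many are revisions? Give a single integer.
Constraint 1 (U != Z) on D(U)={3,4,5,6,7} D(Z)={3,4,5,6,7}: no change => not a revision
Constraint 2 (Y != U) on D(Y)={3,4,5,7} D(U)={3,4,5,6,7}: no change => not a revision
Constraint 3 (Y != X) on D(Y)={3,4,5,7} D(X)={3,4,5,6,7}: no change => not a revision
Constraint 4 (X + Y = Z) on D(X)={3,4,5,6,7} D(Y)={3,4,5,7} D(Z)={3,4,5,6,7}: X {3,4,5,6,7}->{3,4}; Y {3,4,5,7}->{3,4}; Z {3,4,5,6,7}->{6,7} => REVISION
Total revisions = 1

Answer: 1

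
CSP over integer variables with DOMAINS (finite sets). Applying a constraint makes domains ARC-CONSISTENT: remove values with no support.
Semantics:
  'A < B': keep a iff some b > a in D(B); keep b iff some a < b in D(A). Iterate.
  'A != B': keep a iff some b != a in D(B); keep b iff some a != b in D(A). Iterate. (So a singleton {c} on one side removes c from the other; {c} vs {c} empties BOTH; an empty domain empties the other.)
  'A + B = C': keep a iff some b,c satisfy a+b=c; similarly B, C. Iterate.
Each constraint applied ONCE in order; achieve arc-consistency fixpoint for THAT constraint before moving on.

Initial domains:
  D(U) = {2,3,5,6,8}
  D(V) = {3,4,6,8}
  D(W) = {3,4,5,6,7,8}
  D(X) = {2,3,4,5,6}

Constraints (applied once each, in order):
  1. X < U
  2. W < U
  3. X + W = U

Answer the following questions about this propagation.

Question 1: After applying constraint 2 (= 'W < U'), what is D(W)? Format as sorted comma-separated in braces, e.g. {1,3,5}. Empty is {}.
Answer: {3,4,5,6,7}

Derivation:
Constraint 1 (X < U) on D(X)={2,3,4,5,6} D(U)={2,3,5,6,8}: U {2,3,5,6,8}->{3,5,6,8}
Constraint 2 (W < U) on D(W)={3,4,5,6,7,8} D(U)={3,5,6,8}: W {3,4,5,6,7,8}->{3,4,5,6,7}; U {3,5,6,8}->{5,6,8}
So after constraint 2: D(W) = {3,4,5,6,7}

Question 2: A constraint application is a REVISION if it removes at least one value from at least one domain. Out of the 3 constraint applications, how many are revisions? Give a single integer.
Constraint 1 (X < U) on D(X)={2,3,4,5,6} D(U)={2,3,5,6,8}: U {2,3,5,6,8}->{3,5,6,8} => REVISION
Constraint 2 (W < U) on D(W)={3,4,5,6,7,8} D(U)={3,5,6,8}: W {3,4,5,6,7,8}->{3,4,5,6,7}; U {3,5,6,8}->{5,6,8} => REVISION
Constraint 3 (X + W = U) on D(X)={2,3,4,5,6} D(W)={3,4,5,6,7} D(U)={5,6,8}: X {2,3,4,5,6}->{2,3,4,5}; W {3,4,5,6,7}->{3,4,5,6} => REVISION
Total revisions = 3

Answer: 3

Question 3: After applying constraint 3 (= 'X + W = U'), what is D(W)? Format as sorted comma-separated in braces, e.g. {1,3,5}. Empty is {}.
Answer: {3,4,5,6}

Derivation:
Constraint 1 (X < U) on D(X)={2,3,4,5,6} D(U)={2,3,5,6,8}: U {2,3,5,6,8}->{3,5,6,8}
Constraint 2 (W < U) on D(W)={3,4,5,6,7,8} D(U)={3,5,6,8}: W {3,4,5,6,7,8}->{3,4,5,6,7}; U {3,5,6,8}->{5,6,8}
Constraint 3 (X + W = U) on D(X)={2,3,4,5,6} D(W)={3,4,5,6,7} D(U)={5,6,8}: X {2,3,4,5,6}->{2,3,4,5}; W {3,4,5,6,7}->{3,4,5,6}
So after constraint 3: D(W) = {3,4,5,6}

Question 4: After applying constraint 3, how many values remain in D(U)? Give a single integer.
Constraint 1 (X < U) on D(X)={2,3,4,5,6} D(U)={2,3,5,6,8}: U {2,3,5,6,8}->{3,5,6,8}
Constraint 2 (W < U) on D(W)={3,4,5,6,7,8} D(U)={3,5,6,8}: W {3,4,5,6,7,8}->{3,4,5,6,7}; U {3,5,6,8}->{5,6,8}
Constraint 3 (X + W = U) on D(X)={2,3,4,5,6} D(W)={3,4,5,6,7} D(U)={5,6,8}: X {2,3,4,5,6}->{2,3,4,5}; W {3,4,5,6,7}->{3,4,5,6}
So after constraint 3: D(U)={5,6,8}, size = 3

Answer: 3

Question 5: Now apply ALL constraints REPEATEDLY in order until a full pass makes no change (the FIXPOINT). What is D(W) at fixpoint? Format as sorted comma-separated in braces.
Answer: {3,4,5,6}

Derivation:
pass 0 (initial): D(W)={3,4,5,6,7,8}
pass 1: U {2,3,5,6,8}->{5,6,8}; W {3,4,5,6,7,8}->{3,4,5,6}; X {2,3,4,5,6}->{2,3,4,5}
pass 2: no change
Fixpoint after 2 passes: D(W) = {3,4,5,6}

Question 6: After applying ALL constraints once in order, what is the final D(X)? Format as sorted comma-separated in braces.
Constraint 1 (X < U) on D(X)={2,3,4,5,6} D(U)={2,3,5,6,8}: U {2,3,5,6,8}->{3,5,6,8}
Constraint 2 (W < U) on D(W)={3,4,5,6,7,8} D(U)={3,5,6,8}: W {3,4,5,6,7,8}->{3,4,5,6,7}; U {3,5,6,8}->{5,6,8}
Constraint 3 (X + W = U) on D(X)={2,3,4,5,6} D(W)={3,4,5,6,7} D(U)={5,6,8}: X {2,3,4,5,6}->{2,3,4,5}; W {3,4,5,6,7}->{3,4,5,6}
So after all 3 constraints: D(X) = {2,3,4,5}

Answer: {2,3,4,5}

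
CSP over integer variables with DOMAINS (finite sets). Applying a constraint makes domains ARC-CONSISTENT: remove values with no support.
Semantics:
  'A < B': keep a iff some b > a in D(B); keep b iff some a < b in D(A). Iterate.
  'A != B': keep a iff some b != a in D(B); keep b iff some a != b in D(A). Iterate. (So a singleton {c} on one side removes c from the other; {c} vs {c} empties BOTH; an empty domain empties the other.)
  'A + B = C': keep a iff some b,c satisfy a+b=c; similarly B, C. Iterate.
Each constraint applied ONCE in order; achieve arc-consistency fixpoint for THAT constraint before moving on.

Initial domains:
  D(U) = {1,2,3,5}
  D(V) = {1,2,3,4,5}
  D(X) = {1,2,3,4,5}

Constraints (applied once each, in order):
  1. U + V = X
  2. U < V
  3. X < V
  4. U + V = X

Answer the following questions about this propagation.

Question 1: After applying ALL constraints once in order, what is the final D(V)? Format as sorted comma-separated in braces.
Constraint 1 (U + V = X) on D(U)={1,2,3,5} D(V)={1,2,3,4,5} D(X)={1,2,3,4,5}: U {1,2,3,5}->{1,2,3}; V {1,2,3,4,5}->{1,2,3,4}; X {1,2,3,4,5}->{2,3,4,5}
Constraint 2 (U < V) on D(U)={1,2,3} D(V)={1,2,3,4}: V {1,2,3,4}->{2,3,4}
Constraint 3 (X < V) on D(X)={2,3,4,5} D(V)={2,3,4}: X {2,3,4,5}->{2,3}; V {2,3,4}->{3,4}
Constraint 4 (U + V = X) on D(U)={1,2,3} D(V)={3,4} D(X)={2,3}: U {1,2,3}->{}; V {3,4}->{}; X {2,3}->{}
So after all 4 constraints: D(V) = {}

Answer: {}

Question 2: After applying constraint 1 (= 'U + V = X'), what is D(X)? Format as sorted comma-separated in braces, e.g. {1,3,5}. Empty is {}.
Constraint 1 (U + V = X) on D(U)={1,2,3,5} D(V)={1,2,3,4,5} D(X)={1,2,3,4,5}: U {1,2,3,5}->{1,2,3}; V {1,2,3,4,5}->{1,2,3,4}; X {1,2,3,4,5}->{2,3,4,5}
So after constraint 1: D(X) = {2,3,4,5}

Answer: {2,3,4,5}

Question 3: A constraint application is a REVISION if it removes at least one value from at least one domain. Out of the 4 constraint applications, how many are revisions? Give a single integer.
Constraint 1 (U + V = X) on D(U)={1,2,3,5} D(V)={1,2,3,4,5} D(X)={1,2,3,4,5}: U {1,2,3,5}->{1,2,3}; V {1,2,3,4,5}->{1,2,3,4}; X {1,2,3,4,5}->{2,3,4,5} => REVISION
Constraint 2 (U < V) on D(U)={1,2,3} D(V)={1,2,3,4}: V {1,2,3,4}->{2,3,4} => REVISION
Constraint 3 (X < V) on D(X)={2,3,4,5} D(V)={2,3,4}: X {2,3,4,5}->{2,3}; V {2,3,4}->{3,4} => REVISION
Constraint 4 (U + V = X) on D(U)={1,2,3} D(V)={3,4} D(X)={2,3}: U {1,2,3}->{}; V {3,4}->{}; X {2,3}->{} => REVISION
Total revisions = 4

Answer: 4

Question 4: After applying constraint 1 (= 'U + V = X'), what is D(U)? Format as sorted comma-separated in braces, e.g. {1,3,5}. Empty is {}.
Answer: {1,2,3}

Derivation:
Constraint 1 (U + V = X) on D(U)={1,2,3,5} D(V)={1,2,3,4,5} D(X)={1,2,3,4,5}: U {1,2,3,5}->{1,2,3}; V {1,2,3,4,5}->{1,2,3,4}; X {1,2,3,4,5}->{2,3,4,5}
So after constraint 1: D(U) = {1,2,3}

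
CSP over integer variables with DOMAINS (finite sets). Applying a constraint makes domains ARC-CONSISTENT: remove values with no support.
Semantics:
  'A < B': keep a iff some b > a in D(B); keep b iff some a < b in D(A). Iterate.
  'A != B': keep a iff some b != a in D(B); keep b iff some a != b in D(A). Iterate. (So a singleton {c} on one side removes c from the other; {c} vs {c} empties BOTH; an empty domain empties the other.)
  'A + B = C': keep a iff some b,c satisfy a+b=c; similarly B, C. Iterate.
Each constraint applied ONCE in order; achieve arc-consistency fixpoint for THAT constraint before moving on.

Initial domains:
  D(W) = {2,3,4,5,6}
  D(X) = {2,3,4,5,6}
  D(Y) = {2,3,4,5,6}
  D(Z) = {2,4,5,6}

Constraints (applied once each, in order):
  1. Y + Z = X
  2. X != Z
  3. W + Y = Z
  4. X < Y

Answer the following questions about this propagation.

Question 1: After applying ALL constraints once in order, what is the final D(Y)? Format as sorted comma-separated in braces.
Constraint 1 (Y + Z = X) on D(Y)={2,3,4,5,6} D(Z)={2,4,5,6} D(X)={2,3,4,5,6}: Y {2,3,4,5,6}->{2,3,4}; Z {2,4,5,6}->{2,4}; X {2,3,4,5,6}->{4,5,6}
Constraint 2 (X != Z) on D(X)={4,5,6} D(Z)={2,4}: no change
Constraint 3 (W + Y = Z) on D(W)={2,3,4,5,6} D(Y)={2,3,4} D(Z)={2,4}: W {2,3,4,5,6}->{2}; Y {2,3,4}->{2}; Z {2,4}->{4}
Constraint 4 (X < Y) on D(X)={4,5,6} D(Y)={2}: X {4,5,6}->{}; Y {2}->{}
So after all 4 constraints: D(Y) = {}

Answer: {}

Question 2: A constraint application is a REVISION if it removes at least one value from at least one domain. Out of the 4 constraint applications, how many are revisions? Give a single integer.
Answer: 3

Derivation:
Constraint 1 (Y + Z = X) on D(Y)={2,3,4,5,6} D(Z)={2,4,5,6} D(X)={2,3,4,5,6}: Y {2,3,4,5,6}->{2,3,4}; Z {2,4,5,6}->{2,4}; X {2,3,4,5,6}->{4,5,6} => REVISION
Constraint 2 (X != Z) on D(X)={4,5,6} D(Z)={2,4}: no change => not a revision
Constraint 3 (W + Y = Z) on D(W)={2,3,4,5,6} D(Y)={2,3,4} D(Z)={2,4}: W {2,3,4,5,6}->{2}; Y {2,3,4}->{2}; Z {2,4}->{4} => REVISION
Constraint 4 (X < Y) on D(X)={4,5,6} D(Y)={2}: X {4,5,6}->{}; Y {2}->{} => REVISION
Total revisions = 3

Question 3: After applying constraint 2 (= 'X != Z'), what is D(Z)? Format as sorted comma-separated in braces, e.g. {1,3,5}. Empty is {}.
Answer: {2,4}

Derivation:
Constraint 1 (Y + Z = X) on D(Y)={2,3,4,5,6} D(Z)={2,4,5,6} D(X)={2,3,4,5,6}: Y {2,3,4,5,6}->{2,3,4}; Z {2,4,5,6}->{2,4}; X {2,3,4,5,6}->{4,5,6}
Constraint 2 (X != Z) on D(X)={4,5,6} D(Z)={2,4}: no change
So after constraint 2: D(Z) = {2,4}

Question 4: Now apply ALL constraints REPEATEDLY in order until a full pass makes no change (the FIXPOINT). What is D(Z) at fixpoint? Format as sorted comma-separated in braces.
pass 0 (initial): D(Z)={2,4,5,6}
pass 1: W {2,3,4,5,6}->{2}; X {2,3,4,5,6}->{}; Y {2,3,4,5,6}->{}; Z {2,4,5,6}->{4}
pass 2: W {2}->{}; Z {4}->{}
pass 3: no change
Fixpoint after 3 passes: D(Z) = {}

Answer: {}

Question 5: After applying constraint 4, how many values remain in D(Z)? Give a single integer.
Constraint 1 (Y + Z = X) on D(Y)={2,3,4,5,6} D(Z)={2,4,5,6} D(X)={2,3,4,5,6}: Y {2,3,4,5,6}->{2,3,4}; Z {2,4,5,6}->{2,4}; X {2,3,4,5,6}->{4,5,6}
Constraint 2 (X != Z) on D(X)={4,5,6} D(Z)={2,4}: no change
Constraint 3 (W + Y = Z) on D(W)={2,3,4,5,6} D(Y)={2,3,4} D(Z)={2,4}: W {2,3,4,5,6}->{2}; Y {2,3,4}->{2}; Z {2,4}->{4}
Constraint 4 (X < Y) on D(X)={4,5,6} D(Y)={2}: X {4,5,6}->{}; Y {2}->{}
So after constraint 4: D(Z)={4}, size = 1

Answer: 1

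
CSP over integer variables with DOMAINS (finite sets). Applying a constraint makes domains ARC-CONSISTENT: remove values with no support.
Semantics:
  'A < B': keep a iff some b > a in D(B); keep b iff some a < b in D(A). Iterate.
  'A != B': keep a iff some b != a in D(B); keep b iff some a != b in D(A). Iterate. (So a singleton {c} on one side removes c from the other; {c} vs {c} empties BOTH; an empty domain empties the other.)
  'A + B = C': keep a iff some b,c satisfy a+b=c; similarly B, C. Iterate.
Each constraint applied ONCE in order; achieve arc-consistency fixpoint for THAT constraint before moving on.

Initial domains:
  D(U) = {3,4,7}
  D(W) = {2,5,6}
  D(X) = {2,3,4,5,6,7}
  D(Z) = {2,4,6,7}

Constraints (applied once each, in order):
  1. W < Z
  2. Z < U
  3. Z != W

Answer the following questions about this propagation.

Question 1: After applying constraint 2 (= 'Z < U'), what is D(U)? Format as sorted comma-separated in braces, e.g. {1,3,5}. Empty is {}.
Constraint 1 (W < Z) on D(W)={2,5,6} D(Z)={2,4,6,7}: Z {2,4,6,7}->{4,6,7}
Constraint 2 (Z < U) on D(Z)={4,6,7} D(U)={3,4,7}: Z {4,6,7}->{4,6}; U {3,4,7}->{7}
So after constraint 2: D(U) = {7}

Answer: {7}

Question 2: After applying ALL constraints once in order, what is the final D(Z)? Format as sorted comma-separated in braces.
Constraint 1 (W < Z) on D(W)={2,5,6} D(Z)={2,4,6,7}: Z {2,4,6,7}->{4,6,7}
Constraint 2 (Z < U) on D(Z)={4,6,7} D(U)={3,4,7}: Z {4,6,7}->{4,6}; U {3,4,7}->{7}
Constraint 3 (Z != W) on D(Z)={4,6} D(W)={2,5,6}: no change
So after all 3 constraints: D(Z) = {4,6}

Answer: {4,6}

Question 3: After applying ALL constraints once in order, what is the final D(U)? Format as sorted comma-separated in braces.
Constraint 1 (W < Z) on D(W)={2,5,6} D(Z)={2,4,6,7}: Z {2,4,6,7}->{4,6,7}
Constraint 2 (Z < U) on D(Z)={4,6,7} D(U)={3,4,7}: Z {4,6,7}->{4,6}; U {3,4,7}->{7}
Constraint 3 (Z != W) on D(Z)={4,6} D(W)={2,5,6}: no change
So after all 3 constraints: D(U) = {7}

Answer: {7}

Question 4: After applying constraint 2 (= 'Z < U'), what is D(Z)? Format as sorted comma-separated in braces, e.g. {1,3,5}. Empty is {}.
Answer: {4,6}

Derivation:
Constraint 1 (W < Z) on D(W)={2,5,6} D(Z)={2,4,6,7}: Z {2,4,6,7}->{4,6,7}
Constraint 2 (Z < U) on D(Z)={4,6,7} D(U)={3,4,7}: Z {4,6,7}->{4,6}; U {3,4,7}->{7}
So after constraint 2: D(Z) = {4,6}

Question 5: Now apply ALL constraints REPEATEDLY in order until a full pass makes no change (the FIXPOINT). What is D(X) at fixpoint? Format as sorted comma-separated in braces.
Answer: {2,3,4,5,6,7}

Derivation:
pass 0 (initial): D(X)={2,3,4,5,6,7}
pass 1: U {3,4,7}->{7}; Z {2,4,6,7}->{4,6}
pass 2: W {2,5,6}->{2,5}
pass 3: no change
Fixpoint after 3 passes: D(X) = {2,3,4,5,6,7}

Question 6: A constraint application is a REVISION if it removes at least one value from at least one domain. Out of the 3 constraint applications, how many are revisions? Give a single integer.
Answer: 2

Derivation:
Constraint 1 (W < Z) on D(W)={2,5,6} D(Z)={2,4,6,7}: Z {2,4,6,7}->{4,6,7} => REVISION
Constraint 2 (Z < U) on D(Z)={4,6,7} D(U)={3,4,7}: Z {4,6,7}->{4,6}; U {3,4,7}->{7} => REVISION
Constraint 3 (Z != W) on D(Z)={4,6} D(W)={2,5,6}: no change => not a revision
Total revisions = 2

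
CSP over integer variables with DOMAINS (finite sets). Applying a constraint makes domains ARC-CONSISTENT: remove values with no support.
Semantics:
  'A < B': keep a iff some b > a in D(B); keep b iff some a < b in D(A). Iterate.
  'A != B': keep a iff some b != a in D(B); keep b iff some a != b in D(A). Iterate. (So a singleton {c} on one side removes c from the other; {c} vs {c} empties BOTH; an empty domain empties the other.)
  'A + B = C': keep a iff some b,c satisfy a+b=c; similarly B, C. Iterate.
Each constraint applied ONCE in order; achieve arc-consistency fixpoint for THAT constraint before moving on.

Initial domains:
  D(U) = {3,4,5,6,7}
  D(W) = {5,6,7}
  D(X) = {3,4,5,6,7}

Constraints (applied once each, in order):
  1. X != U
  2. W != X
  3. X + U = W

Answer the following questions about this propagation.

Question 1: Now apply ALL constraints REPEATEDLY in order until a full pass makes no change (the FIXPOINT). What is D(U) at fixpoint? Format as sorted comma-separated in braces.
Answer: {3,4}

Derivation:
pass 0 (initial): D(U)={3,4,5,6,7}
pass 1: U {3,4,5,6,7}->{3,4}; W {5,6,7}->{6,7}; X {3,4,5,6,7}->{3,4}
pass 2: no change
Fixpoint after 2 passes: D(U) = {3,4}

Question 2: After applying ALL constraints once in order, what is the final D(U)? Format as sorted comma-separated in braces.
Constraint 1 (X != U) on D(X)={3,4,5,6,7} D(U)={3,4,5,6,7}: no change
Constraint 2 (W != X) on D(W)={5,6,7} D(X)={3,4,5,6,7}: no change
Constraint 3 (X + U = W) on D(X)={3,4,5,6,7} D(U)={3,4,5,6,7} D(W)={5,6,7}: X {3,4,5,6,7}->{3,4}; U {3,4,5,6,7}->{3,4}; W {5,6,7}->{6,7}
So after all 3 constraints: D(U) = {3,4}

Answer: {3,4}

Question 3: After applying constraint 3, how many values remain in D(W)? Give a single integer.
Answer: 2

Derivation:
Constraint 1 (X != U) on D(X)={3,4,5,6,7} D(U)={3,4,5,6,7}: no change
Constraint 2 (W != X) on D(W)={5,6,7} D(X)={3,4,5,6,7}: no change
Constraint 3 (X + U = W) on D(X)={3,4,5,6,7} D(U)={3,4,5,6,7} D(W)={5,6,7}: X {3,4,5,6,7}->{3,4}; U {3,4,5,6,7}->{3,4}; W {5,6,7}->{6,7}
So after constraint 3: D(W)={6,7}, size = 2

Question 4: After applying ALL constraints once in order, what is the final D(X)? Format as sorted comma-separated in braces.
Constraint 1 (X != U) on D(X)={3,4,5,6,7} D(U)={3,4,5,6,7}: no change
Constraint 2 (W != X) on D(W)={5,6,7} D(X)={3,4,5,6,7}: no change
Constraint 3 (X + U = W) on D(X)={3,4,5,6,7} D(U)={3,4,5,6,7} D(W)={5,6,7}: X {3,4,5,6,7}->{3,4}; U {3,4,5,6,7}->{3,4}; W {5,6,7}->{6,7}
So after all 3 constraints: D(X) = {3,4}

Answer: {3,4}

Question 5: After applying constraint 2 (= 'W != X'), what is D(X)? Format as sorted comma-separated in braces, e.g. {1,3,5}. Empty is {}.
Answer: {3,4,5,6,7}

Derivation:
Constraint 1 (X != U) on D(X)={3,4,5,6,7} D(U)={3,4,5,6,7}: no change
Constraint 2 (W != X) on D(W)={5,6,7} D(X)={3,4,5,6,7}: no change
So after constraint 2: D(X) = {3,4,5,6,7}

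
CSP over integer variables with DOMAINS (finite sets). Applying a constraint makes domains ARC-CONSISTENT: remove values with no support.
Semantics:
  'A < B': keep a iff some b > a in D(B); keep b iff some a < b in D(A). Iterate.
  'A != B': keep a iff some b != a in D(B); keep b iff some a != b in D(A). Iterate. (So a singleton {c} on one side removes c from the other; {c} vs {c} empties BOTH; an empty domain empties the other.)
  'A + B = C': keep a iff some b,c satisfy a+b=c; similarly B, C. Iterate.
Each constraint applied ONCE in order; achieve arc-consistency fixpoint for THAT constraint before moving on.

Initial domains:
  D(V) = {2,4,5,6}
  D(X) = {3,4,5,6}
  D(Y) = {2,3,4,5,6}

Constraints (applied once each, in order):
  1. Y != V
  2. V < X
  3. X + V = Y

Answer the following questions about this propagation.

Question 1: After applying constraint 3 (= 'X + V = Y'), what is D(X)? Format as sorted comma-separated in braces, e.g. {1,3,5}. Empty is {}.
Answer: {3,4}

Derivation:
Constraint 1 (Y != V) on D(Y)={2,3,4,5,6} D(V)={2,4,5,6}: no change
Constraint 2 (V < X) on D(V)={2,4,5,6} D(X)={3,4,5,6}: V {2,4,5,6}->{2,4,5}
Constraint 3 (X + V = Y) on D(X)={3,4,5,6} D(V)={2,4,5} D(Y)={2,3,4,5,6}: X {3,4,5,6}->{3,4}; V {2,4,5}->{2}; Y {2,3,4,5,6}->{5,6}
So after constraint 3: D(X) = {3,4}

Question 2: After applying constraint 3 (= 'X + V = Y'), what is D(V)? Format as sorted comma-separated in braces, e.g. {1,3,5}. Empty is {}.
Constraint 1 (Y != V) on D(Y)={2,3,4,5,6} D(V)={2,4,5,6}: no change
Constraint 2 (V < X) on D(V)={2,4,5,6} D(X)={3,4,5,6}: V {2,4,5,6}->{2,4,5}
Constraint 3 (X + V = Y) on D(X)={3,4,5,6} D(V)={2,4,5} D(Y)={2,3,4,5,6}: X {3,4,5,6}->{3,4}; V {2,4,5}->{2}; Y {2,3,4,5,6}->{5,6}
So after constraint 3: D(V) = {2}

Answer: {2}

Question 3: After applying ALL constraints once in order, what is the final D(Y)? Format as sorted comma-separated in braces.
Answer: {5,6}

Derivation:
Constraint 1 (Y != V) on D(Y)={2,3,4,5,6} D(V)={2,4,5,6}: no change
Constraint 2 (V < X) on D(V)={2,4,5,6} D(X)={3,4,5,6}: V {2,4,5,6}->{2,4,5}
Constraint 3 (X + V = Y) on D(X)={3,4,5,6} D(V)={2,4,5} D(Y)={2,3,4,5,6}: X {3,4,5,6}->{3,4}; V {2,4,5}->{2}; Y {2,3,4,5,6}->{5,6}
So after all 3 constraints: D(Y) = {5,6}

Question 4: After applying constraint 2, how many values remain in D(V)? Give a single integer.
Constraint 1 (Y != V) on D(Y)={2,3,4,5,6} D(V)={2,4,5,6}: no change
Constraint 2 (V < X) on D(V)={2,4,5,6} D(X)={3,4,5,6}: V {2,4,5,6}->{2,4,5}
So after constraint 2: D(V)={2,4,5}, size = 3

Answer: 3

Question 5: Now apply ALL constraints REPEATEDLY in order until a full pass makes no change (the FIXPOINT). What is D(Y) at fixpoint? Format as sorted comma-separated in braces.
Answer: {5,6}

Derivation:
pass 0 (initial): D(Y)={2,3,4,5,6}
pass 1: V {2,4,5,6}->{2}; X {3,4,5,6}->{3,4}; Y {2,3,4,5,6}->{5,6}
pass 2: no change
Fixpoint after 2 passes: D(Y) = {5,6}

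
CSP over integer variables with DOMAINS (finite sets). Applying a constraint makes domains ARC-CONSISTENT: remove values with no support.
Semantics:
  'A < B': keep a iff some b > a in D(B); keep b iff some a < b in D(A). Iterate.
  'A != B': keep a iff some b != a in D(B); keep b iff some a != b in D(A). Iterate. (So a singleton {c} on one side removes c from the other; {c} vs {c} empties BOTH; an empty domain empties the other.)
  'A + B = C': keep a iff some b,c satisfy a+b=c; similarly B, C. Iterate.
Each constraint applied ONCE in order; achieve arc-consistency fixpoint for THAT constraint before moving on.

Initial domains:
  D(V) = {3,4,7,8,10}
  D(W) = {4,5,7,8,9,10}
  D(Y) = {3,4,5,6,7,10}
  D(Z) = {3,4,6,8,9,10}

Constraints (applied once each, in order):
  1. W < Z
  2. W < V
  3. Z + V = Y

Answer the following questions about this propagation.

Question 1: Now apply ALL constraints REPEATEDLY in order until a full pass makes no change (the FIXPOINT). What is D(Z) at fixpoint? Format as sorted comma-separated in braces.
pass 0 (initial): D(Z)={3,4,6,8,9,10}
pass 1: V {3,4,7,8,10}->{}; W {4,5,7,8,9,10}->{4,5,7,8,9}; Y {3,4,5,6,7,10}->{}; Z {3,4,6,8,9,10}->{}
pass 2: W {4,5,7,8,9}->{}
pass 3: no change
Fixpoint after 3 passes: D(Z) = {}

Answer: {}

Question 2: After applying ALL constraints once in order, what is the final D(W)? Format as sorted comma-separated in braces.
Answer: {4,5,7,8,9}

Derivation:
Constraint 1 (W < Z) on D(W)={4,5,7,8,9,10} D(Z)={3,4,6,8,9,10}: W {4,5,7,8,9,10}->{4,5,7,8,9}; Z {3,4,6,8,9,10}->{6,8,9,10}
Constraint 2 (W < V) on D(W)={4,5,7,8,9} D(V)={3,4,7,8,10}: V {3,4,7,8,10}->{7,8,10}
Constraint 3 (Z + V = Y) on D(Z)={6,8,9,10} D(V)={7,8,10} D(Y)={3,4,5,6,7,10}: Z {6,8,9,10}->{}; V {7,8,10}->{}; Y {3,4,5,6,7,10}->{}
So after all 3 constraints: D(W) = {4,5,7,8,9}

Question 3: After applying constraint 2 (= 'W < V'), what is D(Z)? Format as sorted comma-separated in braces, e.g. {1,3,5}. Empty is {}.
Constraint 1 (W < Z) on D(W)={4,5,7,8,9,10} D(Z)={3,4,6,8,9,10}: W {4,5,7,8,9,10}->{4,5,7,8,9}; Z {3,4,6,8,9,10}->{6,8,9,10}
Constraint 2 (W < V) on D(W)={4,5,7,8,9} D(V)={3,4,7,8,10}: V {3,4,7,8,10}->{7,8,10}
So after constraint 2: D(Z) = {6,8,9,10}

Answer: {6,8,9,10}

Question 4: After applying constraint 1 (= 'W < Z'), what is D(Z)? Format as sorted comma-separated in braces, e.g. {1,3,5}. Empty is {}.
Answer: {6,8,9,10}

Derivation:
Constraint 1 (W < Z) on D(W)={4,5,7,8,9,10} D(Z)={3,4,6,8,9,10}: W {4,5,7,8,9,10}->{4,5,7,8,9}; Z {3,4,6,8,9,10}->{6,8,9,10}
So after constraint 1: D(Z) = {6,8,9,10}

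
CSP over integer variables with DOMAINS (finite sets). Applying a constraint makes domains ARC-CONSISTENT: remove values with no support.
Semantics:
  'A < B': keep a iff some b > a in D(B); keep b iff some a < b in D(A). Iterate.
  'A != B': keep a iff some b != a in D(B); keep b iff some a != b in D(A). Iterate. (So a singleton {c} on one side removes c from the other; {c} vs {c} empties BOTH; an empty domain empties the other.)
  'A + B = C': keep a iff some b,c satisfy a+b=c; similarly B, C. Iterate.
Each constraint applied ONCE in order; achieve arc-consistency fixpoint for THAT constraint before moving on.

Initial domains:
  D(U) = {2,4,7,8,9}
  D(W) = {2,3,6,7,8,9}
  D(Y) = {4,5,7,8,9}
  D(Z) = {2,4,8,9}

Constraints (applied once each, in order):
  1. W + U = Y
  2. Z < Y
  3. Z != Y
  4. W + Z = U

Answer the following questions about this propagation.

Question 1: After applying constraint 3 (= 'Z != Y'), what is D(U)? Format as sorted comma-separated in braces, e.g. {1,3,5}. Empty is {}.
Answer: {2,4,7}

Derivation:
Constraint 1 (W + U = Y) on D(W)={2,3,6,7,8,9} D(U)={2,4,7,8,9} D(Y)={4,5,7,8,9}: W {2,3,6,7,8,9}->{2,3,6,7}; U {2,4,7,8,9}->{2,4,7}
Constraint 2 (Z < Y) on D(Z)={2,4,8,9} D(Y)={4,5,7,8,9}: Z {2,4,8,9}->{2,4,8}
Constraint 3 (Z != Y) on D(Z)={2,4,8} D(Y)={4,5,7,8,9}: no change
So after constraint 3: D(U) = {2,4,7}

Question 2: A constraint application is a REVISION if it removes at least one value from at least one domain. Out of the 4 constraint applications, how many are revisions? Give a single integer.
Answer: 3

Derivation:
Constraint 1 (W + U = Y) on D(W)={2,3,6,7,8,9} D(U)={2,4,7,8,9} D(Y)={4,5,7,8,9}: W {2,3,6,7,8,9}->{2,3,6,7}; U {2,4,7,8,9}->{2,4,7} => REVISION
Constraint 2 (Z < Y) on D(Z)={2,4,8,9} D(Y)={4,5,7,8,9}: Z {2,4,8,9}->{2,4,8} => REVISION
Constraint 3 (Z != Y) on D(Z)={2,4,8} D(Y)={4,5,7,8,9}: no change => not a revision
Constraint 4 (W + Z = U) on D(W)={2,3,6,7} D(Z)={2,4,8} D(U)={2,4,7}: W {2,3,6,7}->{2,3}; Z {2,4,8}->{2,4}; U {2,4,7}->{4,7} => REVISION
Total revisions = 3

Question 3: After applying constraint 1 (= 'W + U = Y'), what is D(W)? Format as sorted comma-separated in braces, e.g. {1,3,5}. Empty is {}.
Answer: {2,3,6,7}

Derivation:
Constraint 1 (W + U = Y) on D(W)={2,3,6,7,8,9} D(U)={2,4,7,8,9} D(Y)={4,5,7,8,9}: W {2,3,6,7,8,9}->{2,3,6,7}; U {2,4,7,8,9}->{2,4,7}
So after constraint 1: D(W) = {2,3,6,7}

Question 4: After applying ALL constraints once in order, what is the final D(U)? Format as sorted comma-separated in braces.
Answer: {4,7}

Derivation:
Constraint 1 (W + U = Y) on D(W)={2,3,6,7,8,9} D(U)={2,4,7,8,9} D(Y)={4,5,7,8,9}: W {2,3,6,7,8,9}->{2,3,6,7}; U {2,4,7,8,9}->{2,4,7}
Constraint 2 (Z < Y) on D(Z)={2,4,8,9} D(Y)={4,5,7,8,9}: Z {2,4,8,9}->{2,4,8}
Constraint 3 (Z != Y) on D(Z)={2,4,8} D(Y)={4,5,7,8,9}: no change
Constraint 4 (W + Z = U) on D(W)={2,3,6,7} D(Z)={2,4,8} D(U)={2,4,7}: W {2,3,6,7}->{2,3}; Z {2,4,8}->{2,4}; U {2,4,7}->{4,7}
So after all 4 constraints: D(U) = {4,7}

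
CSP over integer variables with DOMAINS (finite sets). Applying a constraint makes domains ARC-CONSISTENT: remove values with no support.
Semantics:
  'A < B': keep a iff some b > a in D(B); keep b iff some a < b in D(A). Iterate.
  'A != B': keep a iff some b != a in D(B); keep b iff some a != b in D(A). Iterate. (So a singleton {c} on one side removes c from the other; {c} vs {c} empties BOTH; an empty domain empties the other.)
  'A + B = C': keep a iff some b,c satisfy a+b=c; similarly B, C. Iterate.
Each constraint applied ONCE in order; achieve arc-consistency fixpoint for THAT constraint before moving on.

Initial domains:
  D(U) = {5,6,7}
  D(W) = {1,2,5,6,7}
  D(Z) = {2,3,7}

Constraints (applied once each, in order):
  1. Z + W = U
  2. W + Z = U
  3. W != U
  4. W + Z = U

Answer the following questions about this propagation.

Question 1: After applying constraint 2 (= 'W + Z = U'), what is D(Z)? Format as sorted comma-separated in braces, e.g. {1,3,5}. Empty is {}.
Constraint 1 (Z + W = U) on D(Z)={2,3,7} D(W)={1,2,5,6,7} D(U)={5,6,7}: Z {2,3,7}->{2,3}; W {1,2,5,6,7}->{2,5}; U {5,6,7}->{5,7}
Constraint 2 (W + Z = U) on D(W)={2,5} D(Z)={2,3} D(U)={5,7}: no change
So after constraint 2: D(Z) = {2,3}

Answer: {2,3}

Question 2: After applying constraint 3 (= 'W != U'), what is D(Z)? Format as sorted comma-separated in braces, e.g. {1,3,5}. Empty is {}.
Constraint 1 (Z + W = U) on D(Z)={2,3,7} D(W)={1,2,5,6,7} D(U)={5,6,7}: Z {2,3,7}->{2,3}; W {1,2,5,6,7}->{2,5}; U {5,6,7}->{5,7}
Constraint 2 (W + Z = U) on D(W)={2,5} D(Z)={2,3} D(U)={5,7}: no change
Constraint 3 (W != U) on D(W)={2,5} D(U)={5,7}: no change
So after constraint 3: D(Z) = {2,3}

Answer: {2,3}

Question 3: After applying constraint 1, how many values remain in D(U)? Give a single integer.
Constraint 1 (Z + W = U) on D(Z)={2,3,7} D(W)={1,2,5,6,7} D(U)={5,6,7}: Z {2,3,7}->{2,3}; W {1,2,5,6,7}->{2,5}; U {5,6,7}->{5,7}
So after constraint 1: D(U)={5,7}, size = 2

Answer: 2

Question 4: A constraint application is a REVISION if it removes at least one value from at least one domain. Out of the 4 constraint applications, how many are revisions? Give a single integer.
Constraint 1 (Z + W = U) on D(Z)={2,3,7} D(W)={1,2,5,6,7} D(U)={5,6,7}: Z {2,3,7}->{2,3}; W {1,2,5,6,7}->{2,5}; U {5,6,7}->{5,7} => REVISION
Constraint 2 (W + Z = U) on D(W)={2,5} D(Z)={2,3} D(U)={5,7}: no change => not a revision
Constraint 3 (W != U) on D(W)={2,5} D(U)={5,7}: no change => not a revision
Constraint 4 (W + Z = U) on D(W)={2,5} D(Z)={2,3} D(U)={5,7}: no change => not a revision
Total revisions = 1

Answer: 1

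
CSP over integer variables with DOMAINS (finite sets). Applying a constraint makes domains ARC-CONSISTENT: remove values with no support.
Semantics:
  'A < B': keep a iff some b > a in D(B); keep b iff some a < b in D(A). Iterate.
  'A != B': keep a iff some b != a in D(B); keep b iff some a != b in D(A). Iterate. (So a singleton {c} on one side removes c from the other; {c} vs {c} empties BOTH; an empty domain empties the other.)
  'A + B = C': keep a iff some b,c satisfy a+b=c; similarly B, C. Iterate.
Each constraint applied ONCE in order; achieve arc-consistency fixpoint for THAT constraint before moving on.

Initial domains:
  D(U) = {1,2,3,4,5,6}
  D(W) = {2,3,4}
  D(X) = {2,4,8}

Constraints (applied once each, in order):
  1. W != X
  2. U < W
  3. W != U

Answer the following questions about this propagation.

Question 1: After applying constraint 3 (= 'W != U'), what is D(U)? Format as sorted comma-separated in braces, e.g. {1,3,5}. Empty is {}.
Answer: {1,2,3}

Derivation:
Constraint 1 (W != X) on D(W)={2,3,4} D(X)={2,4,8}: no change
Constraint 2 (U < W) on D(U)={1,2,3,4,5,6} D(W)={2,3,4}: U {1,2,3,4,5,6}->{1,2,3}
Constraint 3 (W != U) on D(W)={2,3,4} D(U)={1,2,3}: no change
So after constraint 3: D(U) = {1,2,3}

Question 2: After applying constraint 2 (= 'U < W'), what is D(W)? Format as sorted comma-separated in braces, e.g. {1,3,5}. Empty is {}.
Answer: {2,3,4}

Derivation:
Constraint 1 (W != X) on D(W)={2,3,4} D(X)={2,4,8}: no change
Constraint 2 (U < W) on D(U)={1,2,3,4,5,6} D(W)={2,3,4}: U {1,2,3,4,5,6}->{1,2,3}
So after constraint 2: D(W) = {2,3,4}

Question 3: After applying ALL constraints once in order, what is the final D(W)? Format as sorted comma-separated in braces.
Answer: {2,3,4}

Derivation:
Constraint 1 (W != X) on D(W)={2,3,4} D(X)={2,4,8}: no change
Constraint 2 (U < W) on D(U)={1,2,3,4,5,6} D(W)={2,3,4}: U {1,2,3,4,5,6}->{1,2,3}
Constraint 3 (W != U) on D(W)={2,3,4} D(U)={1,2,3}: no change
So after all 3 constraints: D(W) = {2,3,4}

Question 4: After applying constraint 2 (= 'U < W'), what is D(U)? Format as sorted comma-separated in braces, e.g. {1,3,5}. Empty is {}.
Constraint 1 (W != X) on D(W)={2,3,4} D(X)={2,4,8}: no change
Constraint 2 (U < W) on D(U)={1,2,3,4,5,6} D(W)={2,3,4}: U {1,2,3,4,5,6}->{1,2,3}
So after constraint 2: D(U) = {1,2,3}

Answer: {1,2,3}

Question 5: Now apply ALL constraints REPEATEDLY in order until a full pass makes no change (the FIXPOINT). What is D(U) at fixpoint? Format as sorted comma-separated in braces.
Answer: {1,2,3}

Derivation:
pass 0 (initial): D(U)={1,2,3,4,5,6}
pass 1: U {1,2,3,4,5,6}->{1,2,3}
pass 2: no change
Fixpoint after 2 passes: D(U) = {1,2,3}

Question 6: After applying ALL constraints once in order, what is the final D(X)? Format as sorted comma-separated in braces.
Answer: {2,4,8}

Derivation:
Constraint 1 (W != X) on D(W)={2,3,4} D(X)={2,4,8}: no change
Constraint 2 (U < W) on D(U)={1,2,3,4,5,6} D(W)={2,3,4}: U {1,2,3,4,5,6}->{1,2,3}
Constraint 3 (W != U) on D(W)={2,3,4} D(U)={1,2,3}: no change
So after all 3 constraints: D(X) = {2,4,8}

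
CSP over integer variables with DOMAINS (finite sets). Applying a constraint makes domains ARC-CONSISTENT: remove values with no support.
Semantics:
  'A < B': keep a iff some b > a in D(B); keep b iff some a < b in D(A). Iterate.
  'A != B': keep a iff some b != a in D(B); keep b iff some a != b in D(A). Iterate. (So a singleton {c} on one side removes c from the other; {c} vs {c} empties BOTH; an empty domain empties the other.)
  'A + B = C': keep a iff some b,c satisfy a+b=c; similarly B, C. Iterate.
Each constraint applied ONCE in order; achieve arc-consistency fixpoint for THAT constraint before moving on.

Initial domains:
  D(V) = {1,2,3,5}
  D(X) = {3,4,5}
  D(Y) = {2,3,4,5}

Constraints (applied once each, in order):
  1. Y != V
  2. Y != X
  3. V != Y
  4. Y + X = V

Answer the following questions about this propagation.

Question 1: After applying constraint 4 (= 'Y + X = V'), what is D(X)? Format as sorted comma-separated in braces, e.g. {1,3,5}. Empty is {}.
Answer: {3}

Derivation:
Constraint 1 (Y != V) on D(Y)={2,3,4,5} D(V)={1,2,3,5}: no change
Constraint 2 (Y != X) on D(Y)={2,3,4,5} D(X)={3,4,5}: no change
Constraint 3 (V != Y) on D(V)={1,2,3,5} D(Y)={2,3,4,5}: no change
Constraint 4 (Y + X = V) on D(Y)={2,3,4,5} D(X)={3,4,5} D(V)={1,2,3,5}: Y {2,3,4,5}->{2}; X {3,4,5}->{3}; V {1,2,3,5}->{5}
So after constraint 4: D(X) = {3}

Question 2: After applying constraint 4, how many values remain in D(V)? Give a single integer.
Constraint 1 (Y != V) on D(Y)={2,3,4,5} D(V)={1,2,3,5}: no change
Constraint 2 (Y != X) on D(Y)={2,3,4,5} D(X)={3,4,5}: no change
Constraint 3 (V != Y) on D(V)={1,2,3,5} D(Y)={2,3,4,5}: no change
Constraint 4 (Y + X = V) on D(Y)={2,3,4,5} D(X)={3,4,5} D(V)={1,2,3,5}: Y {2,3,4,5}->{2}; X {3,4,5}->{3}; V {1,2,3,5}->{5}
So after constraint 4: D(V)={5}, size = 1

Answer: 1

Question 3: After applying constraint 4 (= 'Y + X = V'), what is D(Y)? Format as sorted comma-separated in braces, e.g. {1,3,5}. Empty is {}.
Constraint 1 (Y != V) on D(Y)={2,3,4,5} D(V)={1,2,3,5}: no change
Constraint 2 (Y != X) on D(Y)={2,3,4,5} D(X)={3,4,5}: no change
Constraint 3 (V != Y) on D(V)={1,2,3,5} D(Y)={2,3,4,5}: no change
Constraint 4 (Y + X = V) on D(Y)={2,3,4,5} D(X)={3,4,5} D(V)={1,2,3,5}: Y {2,3,4,5}->{2}; X {3,4,5}->{3}; V {1,2,3,5}->{5}
So after constraint 4: D(Y) = {2}

Answer: {2}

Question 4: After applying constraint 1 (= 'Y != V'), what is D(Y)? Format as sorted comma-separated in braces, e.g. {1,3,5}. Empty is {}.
Answer: {2,3,4,5}

Derivation:
Constraint 1 (Y != V) on D(Y)={2,3,4,5} D(V)={1,2,3,5}: no change
So after constraint 1: D(Y) = {2,3,4,5}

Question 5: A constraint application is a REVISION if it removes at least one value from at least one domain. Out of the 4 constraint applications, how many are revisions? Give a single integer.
Answer: 1

Derivation:
Constraint 1 (Y != V) on D(Y)={2,3,4,5} D(V)={1,2,3,5}: no change => not a revision
Constraint 2 (Y != X) on D(Y)={2,3,4,5} D(X)={3,4,5}: no change => not a revision
Constraint 3 (V != Y) on D(V)={1,2,3,5} D(Y)={2,3,4,5}: no change => not a revision
Constraint 4 (Y + X = V) on D(Y)={2,3,4,5} D(X)={3,4,5} D(V)={1,2,3,5}: Y {2,3,4,5}->{2}; X {3,4,5}->{3}; V {1,2,3,5}->{5} => REVISION
Total revisions = 1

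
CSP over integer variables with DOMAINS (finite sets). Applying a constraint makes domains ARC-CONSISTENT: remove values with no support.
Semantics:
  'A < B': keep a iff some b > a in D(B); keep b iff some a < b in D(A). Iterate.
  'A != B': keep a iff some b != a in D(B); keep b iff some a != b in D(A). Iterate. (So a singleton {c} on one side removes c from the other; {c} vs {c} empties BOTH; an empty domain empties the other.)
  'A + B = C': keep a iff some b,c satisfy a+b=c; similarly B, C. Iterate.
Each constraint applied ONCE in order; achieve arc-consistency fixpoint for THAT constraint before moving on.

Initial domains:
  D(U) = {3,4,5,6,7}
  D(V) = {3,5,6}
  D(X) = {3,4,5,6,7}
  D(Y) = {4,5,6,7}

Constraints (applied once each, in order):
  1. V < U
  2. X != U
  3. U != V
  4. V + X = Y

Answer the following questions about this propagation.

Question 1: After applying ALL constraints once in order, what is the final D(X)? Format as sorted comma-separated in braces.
Answer: {3,4}

Derivation:
Constraint 1 (V < U) on D(V)={3,5,6} D(U)={3,4,5,6,7}: U {3,4,5,6,7}->{4,5,6,7}
Constraint 2 (X != U) on D(X)={3,4,5,6,7} D(U)={4,5,6,7}: no change
Constraint 3 (U != V) on D(U)={4,5,6,7} D(V)={3,5,6}: no change
Constraint 4 (V + X = Y) on D(V)={3,5,6} D(X)={3,4,5,6,7} D(Y)={4,5,6,7}: V {3,5,6}->{3}; X {3,4,5,6,7}->{3,4}; Y {4,5,6,7}->{6,7}
So after all 4 constraints: D(X) = {3,4}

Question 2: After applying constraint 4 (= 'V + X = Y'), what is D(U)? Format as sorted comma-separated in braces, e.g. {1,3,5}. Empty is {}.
Constraint 1 (V < U) on D(V)={3,5,6} D(U)={3,4,5,6,7}: U {3,4,5,6,7}->{4,5,6,7}
Constraint 2 (X != U) on D(X)={3,4,5,6,7} D(U)={4,5,6,7}: no change
Constraint 3 (U != V) on D(U)={4,5,6,7} D(V)={3,5,6}: no change
Constraint 4 (V + X = Y) on D(V)={3,5,6} D(X)={3,4,5,6,7} D(Y)={4,5,6,7}: V {3,5,6}->{3}; X {3,4,5,6,7}->{3,4}; Y {4,5,6,7}->{6,7}
So after constraint 4: D(U) = {4,5,6,7}

Answer: {4,5,6,7}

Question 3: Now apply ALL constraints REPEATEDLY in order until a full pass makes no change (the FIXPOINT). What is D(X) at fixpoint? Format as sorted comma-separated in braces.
Answer: {3,4}

Derivation:
pass 0 (initial): D(X)={3,4,5,6,7}
pass 1: U {3,4,5,6,7}->{4,5,6,7}; V {3,5,6}->{3}; X {3,4,5,6,7}->{3,4}; Y {4,5,6,7}->{6,7}
pass 2: no change
Fixpoint after 2 passes: D(X) = {3,4}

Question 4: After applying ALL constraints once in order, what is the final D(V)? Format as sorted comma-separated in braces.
Answer: {3}

Derivation:
Constraint 1 (V < U) on D(V)={3,5,6} D(U)={3,4,5,6,7}: U {3,4,5,6,7}->{4,5,6,7}
Constraint 2 (X != U) on D(X)={3,4,5,6,7} D(U)={4,5,6,7}: no change
Constraint 3 (U != V) on D(U)={4,5,6,7} D(V)={3,5,6}: no change
Constraint 4 (V + X = Y) on D(V)={3,5,6} D(X)={3,4,5,6,7} D(Y)={4,5,6,7}: V {3,5,6}->{3}; X {3,4,5,6,7}->{3,4}; Y {4,5,6,7}->{6,7}
So after all 4 constraints: D(V) = {3}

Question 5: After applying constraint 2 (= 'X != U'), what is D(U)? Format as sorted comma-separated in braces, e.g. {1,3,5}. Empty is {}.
Answer: {4,5,6,7}

Derivation:
Constraint 1 (V < U) on D(V)={3,5,6} D(U)={3,4,5,6,7}: U {3,4,5,6,7}->{4,5,6,7}
Constraint 2 (X != U) on D(X)={3,4,5,6,7} D(U)={4,5,6,7}: no change
So after constraint 2: D(U) = {4,5,6,7}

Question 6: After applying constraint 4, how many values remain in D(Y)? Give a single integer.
Constraint 1 (V < U) on D(V)={3,5,6} D(U)={3,4,5,6,7}: U {3,4,5,6,7}->{4,5,6,7}
Constraint 2 (X != U) on D(X)={3,4,5,6,7} D(U)={4,5,6,7}: no change
Constraint 3 (U != V) on D(U)={4,5,6,7} D(V)={3,5,6}: no change
Constraint 4 (V + X = Y) on D(V)={3,5,6} D(X)={3,4,5,6,7} D(Y)={4,5,6,7}: V {3,5,6}->{3}; X {3,4,5,6,7}->{3,4}; Y {4,5,6,7}->{6,7}
So after constraint 4: D(Y)={6,7}, size = 2

Answer: 2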